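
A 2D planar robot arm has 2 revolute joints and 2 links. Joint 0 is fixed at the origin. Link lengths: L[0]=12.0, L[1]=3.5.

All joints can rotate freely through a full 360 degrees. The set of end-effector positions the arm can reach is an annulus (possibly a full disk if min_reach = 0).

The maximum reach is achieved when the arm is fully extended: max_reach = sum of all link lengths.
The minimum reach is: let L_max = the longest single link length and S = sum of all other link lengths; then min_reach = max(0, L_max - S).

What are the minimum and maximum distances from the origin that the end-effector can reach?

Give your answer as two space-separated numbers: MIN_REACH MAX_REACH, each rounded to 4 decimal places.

Link lengths: [12.0, 3.5]
max_reach = 12 + 3.5 = 15.5
L_max = max([12.0, 3.5]) = 12
S (sum of others) = 15.5 - 12 = 3.5
min_reach = max(0, 12 - 3.5) = max(0, 8.5) = 8.5

Answer: 8.5000 15.5000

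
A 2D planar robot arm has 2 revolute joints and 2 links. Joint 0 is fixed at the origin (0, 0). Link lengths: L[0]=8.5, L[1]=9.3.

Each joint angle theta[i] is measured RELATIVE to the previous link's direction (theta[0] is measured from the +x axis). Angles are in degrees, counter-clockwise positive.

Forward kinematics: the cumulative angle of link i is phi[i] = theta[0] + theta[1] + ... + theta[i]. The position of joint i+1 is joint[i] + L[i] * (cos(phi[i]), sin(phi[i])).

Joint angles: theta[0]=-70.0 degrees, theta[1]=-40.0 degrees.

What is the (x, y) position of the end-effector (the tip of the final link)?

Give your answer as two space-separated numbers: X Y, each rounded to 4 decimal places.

joint[0] = (0.0000, 0.0000)  (base)
link 0: phi[0] = -70 = -70 deg
  cos(-70 deg) = 0.3420, sin(-70 deg) = -0.9397
  joint[1] = (0.0000, 0.0000) + 8.5 * (0.3420, -0.9397) = (0.0000 + 2.9072, 0.0000 + -7.9874) = (2.9072, -7.9874)
link 1: phi[1] = -70 + -40 = -110 deg
  cos(-110 deg) = -0.3420, sin(-110 deg) = -0.9397
  joint[2] = (2.9072, -7.9874) + 9.3 * (-0.3420, -0.9397) = (2.9072 + -3.1808, -7.9874 + -8.7391) = (-0.2736, -16.7265)
End effector: (-0.2736, -16.7265)

Answer: -0.2736 -16.7265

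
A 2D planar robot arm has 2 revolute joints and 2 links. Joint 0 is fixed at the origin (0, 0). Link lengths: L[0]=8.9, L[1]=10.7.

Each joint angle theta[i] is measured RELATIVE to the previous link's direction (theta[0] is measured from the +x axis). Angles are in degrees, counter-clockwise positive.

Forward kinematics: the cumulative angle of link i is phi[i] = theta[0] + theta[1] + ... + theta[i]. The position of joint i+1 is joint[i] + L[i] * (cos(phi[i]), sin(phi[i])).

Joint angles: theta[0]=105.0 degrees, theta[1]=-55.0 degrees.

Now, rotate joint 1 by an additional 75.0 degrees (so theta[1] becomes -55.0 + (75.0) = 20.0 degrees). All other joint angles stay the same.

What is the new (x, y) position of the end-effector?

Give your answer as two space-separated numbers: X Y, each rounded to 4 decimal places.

joint[0] = (0.0000, 0.0000)  (base)
link 0: phi[0] = 105 = 105 deg
  cos(105 deg) = -0.2588, sin(105 deg) = 0.9659
  joint[1] = (0.0000, 0.0000) + 8.9 * (-0.2588, 0.9659) = (0.0000 + -2.3035, 0.0000 + 8.5967) = (-2.3035, 8.5967)
link 1: phi[1] = 105 + 20 = 125 deg
  cos(125 deg) = -0.5736, sin(125 deg) = 0.8192
  joint[2] = (-2.3035, 8.5967) + 10.7 * (-0.5736, 0.8192) = (-2.3035 + -6.1373, 8.5967 + 8.7649) = (-8.4408, 17.3617)
End effector: (-8.4408, 17.3617)

Answer: -8.4408 17.3617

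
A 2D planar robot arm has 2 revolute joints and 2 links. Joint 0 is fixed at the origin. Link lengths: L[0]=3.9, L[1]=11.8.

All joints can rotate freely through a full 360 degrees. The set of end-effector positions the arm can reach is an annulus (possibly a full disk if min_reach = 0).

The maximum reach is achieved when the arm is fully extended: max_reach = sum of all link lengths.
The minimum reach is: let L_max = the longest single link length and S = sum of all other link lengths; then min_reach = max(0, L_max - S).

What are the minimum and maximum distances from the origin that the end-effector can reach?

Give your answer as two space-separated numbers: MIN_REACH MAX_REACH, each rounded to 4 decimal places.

Answer: 7.9000 15.7000

Derivation:
Link lengths: [3.9, 11.8]
max_reach = 3.9 + 11.8 = 15.7
L_max = max([3.9, 11.8]) = 11.8
S (sum of others) = 15.7 - 11.8 = 3.9
min_reach = max(0, 11.8 - 3.9) = max(0, 7.9) = 7.9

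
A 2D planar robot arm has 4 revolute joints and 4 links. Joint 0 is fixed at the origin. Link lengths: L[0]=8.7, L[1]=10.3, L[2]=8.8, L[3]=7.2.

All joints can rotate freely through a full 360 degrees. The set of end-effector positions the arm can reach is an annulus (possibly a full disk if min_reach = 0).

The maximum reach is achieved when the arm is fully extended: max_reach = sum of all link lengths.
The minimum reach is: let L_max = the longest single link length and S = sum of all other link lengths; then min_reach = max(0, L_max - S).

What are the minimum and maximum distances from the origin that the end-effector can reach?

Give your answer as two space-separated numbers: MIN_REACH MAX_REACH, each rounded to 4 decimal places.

Link lengths: [8.7, 10.3, 8.8, 7.2]
max_reach = 8.7 + 10.3 + 8.8 + 7.2 = 35
L_max = max([8.7, 10.3, 8.8, 7.2]) = 10.3
S (sum of others) = 35 - 10.3 = 24.7
min_reach = max(0, 10.3 - 24.7) = max(0, -14.4) = 0

Answer: 0.0000 35.0000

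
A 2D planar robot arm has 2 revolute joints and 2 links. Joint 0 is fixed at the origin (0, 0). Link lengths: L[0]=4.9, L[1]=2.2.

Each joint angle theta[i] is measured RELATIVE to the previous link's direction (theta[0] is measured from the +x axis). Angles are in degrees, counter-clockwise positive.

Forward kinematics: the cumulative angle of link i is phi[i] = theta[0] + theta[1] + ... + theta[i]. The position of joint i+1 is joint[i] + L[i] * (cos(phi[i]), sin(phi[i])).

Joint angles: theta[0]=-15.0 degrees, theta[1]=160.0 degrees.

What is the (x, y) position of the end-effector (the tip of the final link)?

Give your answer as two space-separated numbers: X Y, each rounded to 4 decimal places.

joint[0] = (0.0000, 0.0000)  (base)
link 0: phi[0] = -15 = -15 deg
  cos(-15 deg) = 0.9659, sin(-15 deg) = -0.2588
  joint[1] = (0.0000, 0.0000) + 4.9 * (0.9659, -0.2588) = (0.0000 + 4.7330, 0.0000 + -1.2682) = (4.7330, -1.2682)
link 1: phi[1] = -15 + 160 = 145 deg
  cos(145 deg) = -0.8192, sin(145 deg) = 0.5736
  joint[2] = (4.7330, -1.2682) + 2.2 * (-0.8192, 0.5736) = (4.7330 + -1.8021, -1.2682 + 1.2619) = (2.9309, -0.0063)
End effector: (2.9309, -0.0063)

Answer: 2.9309 -0.0063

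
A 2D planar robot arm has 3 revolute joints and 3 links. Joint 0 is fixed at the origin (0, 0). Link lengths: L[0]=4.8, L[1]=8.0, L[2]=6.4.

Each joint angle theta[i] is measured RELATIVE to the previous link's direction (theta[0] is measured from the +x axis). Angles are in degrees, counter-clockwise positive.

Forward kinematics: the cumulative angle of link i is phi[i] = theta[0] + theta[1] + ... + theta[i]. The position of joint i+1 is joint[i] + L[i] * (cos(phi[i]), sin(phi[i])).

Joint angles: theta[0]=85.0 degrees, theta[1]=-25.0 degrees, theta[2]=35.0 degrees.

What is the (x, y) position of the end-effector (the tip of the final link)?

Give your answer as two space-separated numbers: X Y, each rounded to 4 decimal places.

joint[0] = (0.0000, 0.0000)  (base)
link 0: phi[0] = 85 = 85 deg
  cos(85 deg) = 0.0872, sin(85 deg) = 0.9962
  joint[1] = (0.0000, 0.0000) + 4.8 * (0.0872, 0.9962) = (0.0000 + 0.4183, 0.0000 + 4.7817) = (0.4183, 4.7817)
link 1: phi[1] = 85 + -25 = 60 deg
  cos(60 deg) = 0.5000, sin(60 deg) = 0.8660
  joint[2] = (0.4183, 4.7817) + 8 * (0.5000, 0.8660) = (0.4183 + 4.0000, 4.7817 + 6.9282) = (4.4183, 11.7099)
link 2: phi[2] = 85 + -25 + 35 = 95 deg
  cos(95 deg) = -0.0872, sin(95 deg) = 0.9962
  joint[3] = (4.4183, 11.7099) + 6.4 * (-0.0872, 0.9962) = (4.4183 + -0.5578, 11.7099 + 6.3756) = (3.8606, 18.0856)
End effector: (3.8606, 18.0856)

Answer: 3.8606 18.0856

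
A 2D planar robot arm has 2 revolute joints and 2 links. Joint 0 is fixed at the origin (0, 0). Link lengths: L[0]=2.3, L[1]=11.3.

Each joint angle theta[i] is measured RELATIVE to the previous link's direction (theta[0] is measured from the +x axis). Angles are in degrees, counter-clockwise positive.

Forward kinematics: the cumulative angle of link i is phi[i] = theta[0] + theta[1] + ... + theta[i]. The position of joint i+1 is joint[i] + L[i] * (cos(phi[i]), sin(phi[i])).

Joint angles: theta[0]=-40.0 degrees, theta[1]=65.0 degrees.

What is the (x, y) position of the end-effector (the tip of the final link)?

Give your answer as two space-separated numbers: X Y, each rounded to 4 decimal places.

joint[0] = (0.0000, 0.0000)  (base)
link 0: phi[0] = -40 = -40 deg
  cos(-40 deg) = 0.7660, sin(-40 deg) = -0.6428
  joint[1] = (0.0000, 0.0000) + 2.3 * (0.7660, -0.6428) = (0.0000 + 1.7619, 0.0000 + -1.4784) = (1.7619, -1.4784)
link 1: phi[1] = -40 + 65 = 25 deg
  cos(25 deg) = 0.9063, sin(25 deg) = 0.4226
  joint[2] = (1.7619, -1.4784) + 11.3 * (0.9063, 0.4226) = (1.7619 + 10.2413, -1.4784 + 4.7756) = (12.0032, 3.2972)
End effector: (12.0032, 3.2972)

Answer: 12.0032 3.2972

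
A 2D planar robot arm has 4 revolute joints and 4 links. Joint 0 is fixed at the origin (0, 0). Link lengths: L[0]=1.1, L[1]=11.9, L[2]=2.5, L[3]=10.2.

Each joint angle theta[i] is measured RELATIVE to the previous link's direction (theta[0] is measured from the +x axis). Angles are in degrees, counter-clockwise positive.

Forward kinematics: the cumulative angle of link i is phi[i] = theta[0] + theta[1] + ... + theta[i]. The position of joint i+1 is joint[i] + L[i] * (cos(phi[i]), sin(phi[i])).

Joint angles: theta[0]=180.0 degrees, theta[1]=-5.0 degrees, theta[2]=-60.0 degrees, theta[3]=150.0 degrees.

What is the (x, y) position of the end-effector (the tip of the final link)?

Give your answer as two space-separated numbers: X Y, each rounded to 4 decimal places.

Answer: -14.9003 -6.8583

Derivation:
joint[0] = (0.0000, 0.0000)  (base)
link 0: phi[0] = 180 = 180 deg
  cos(180 deg) = -1.0000, sin(180 deg) = 0.0000
  joint[1] = (0.0000, 0.0000) + 1.1 * (-1.0000, 0.0000) = (0.0000 + -1.1000, 0.0000 + 0.0000) = (-1.1000, 0.0000)
link 1: phi[1] = 180 + -5 = 175 deg
  cos(175 deg) = -0.9962, sin(175 deg) = 0.0872
  joint[2] = (-1.1000, 0.0000) + 11.9 * (-0.9962, 0.0872) = (-1.1000 + -11.8547, 0.0000 + 1.0372) = (-12.9547, 1.0372)
link 2: phi[2] = 180 + -5 + -60 = 115 deg
  cos(115 deg) = -0.4226, sin(115 deg) = 0.9063
  joint[3] = (-12.9547, 1.0372) + 2.5 * (-0.4226, 0.9063) = (-12.9547 + -1.0565, 1.0372 + 2.2658) = (-14.0113, 3.3029)
link 3: phi[3] = 180 + -5 + -60 + 150 = 265 deg
  cos(265 deg) = -0.0872, sin(265 deg) = -0.9962
  joint[4] = (-14.0113, 3.3029) + 10.2 * (-0.0872, -0.9962) = (-14.0113 + -0.8890, 3.3029 + -10.1612) = (-14.9003, -6.8583)
End effector: (-14.9003, -6.8583)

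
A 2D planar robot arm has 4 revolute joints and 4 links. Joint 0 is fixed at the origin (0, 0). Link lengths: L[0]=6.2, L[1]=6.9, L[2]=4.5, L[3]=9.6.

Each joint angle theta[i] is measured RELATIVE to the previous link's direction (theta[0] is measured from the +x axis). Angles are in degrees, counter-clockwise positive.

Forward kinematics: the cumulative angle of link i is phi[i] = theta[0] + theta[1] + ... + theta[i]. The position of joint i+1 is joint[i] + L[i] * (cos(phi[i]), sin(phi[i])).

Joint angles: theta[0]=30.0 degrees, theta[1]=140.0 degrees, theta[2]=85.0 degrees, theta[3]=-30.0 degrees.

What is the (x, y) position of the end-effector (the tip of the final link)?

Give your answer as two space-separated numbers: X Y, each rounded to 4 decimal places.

Answer: -9.3787 -6.8367

Derivation:
joint[0] = (0.0000, 0.0000)  (base)
link 0: phi[0] = 30 = 30 deg
  cos(30 deg) = 0.8660, sin(30 deg) = 0.5000
  joint[1] = (0.0000, 0.0000) + 6.2 * (0.8660, 0.5000) = (0.0000 + 5.3694, 0.0000 + 3.1000) = (5.3694, 3.1000)
link 1: phi[1] = 30 + 140 = 170 deg
  cos(170 deg) = -0.9848, sin(170 deg) = 0.1736
  joint[2] = (5.3694, 3.1000) + 6.9 * (-0.9848, 0.1736) = (5.3694 + -6.7952, 3.1000 + 1.1982) = (-1.4258, 4.2982)
link 2: phi[2] = 30 + 140 + 85 = 255 deg
  cos(255 deg) = -0.2588, sin(255 deg) = -0.9659
  joint[3] = (-1.4258, 4.2982) + 4.5 * (-0.2588, -0.9659) = (-1.4258 + -1.1647, 4.2982 + -4.3467) = (-2.5905, -0.0485)
link 3: phi[3] = 30 + 140 + 85 + -30 = 225 deg
  cos(225 deg) = -0.7071, sin(225 deg) = -0.7071
  joint[4] = (-2.5905, -0.0485) + 9.6 * (-0.7071, -0.7071) = (-2.5905 + -6.7882, -0.0485 + -6.7882) = (-9.3787, -6.8367)
End effector: (-9.3787, -6.8367)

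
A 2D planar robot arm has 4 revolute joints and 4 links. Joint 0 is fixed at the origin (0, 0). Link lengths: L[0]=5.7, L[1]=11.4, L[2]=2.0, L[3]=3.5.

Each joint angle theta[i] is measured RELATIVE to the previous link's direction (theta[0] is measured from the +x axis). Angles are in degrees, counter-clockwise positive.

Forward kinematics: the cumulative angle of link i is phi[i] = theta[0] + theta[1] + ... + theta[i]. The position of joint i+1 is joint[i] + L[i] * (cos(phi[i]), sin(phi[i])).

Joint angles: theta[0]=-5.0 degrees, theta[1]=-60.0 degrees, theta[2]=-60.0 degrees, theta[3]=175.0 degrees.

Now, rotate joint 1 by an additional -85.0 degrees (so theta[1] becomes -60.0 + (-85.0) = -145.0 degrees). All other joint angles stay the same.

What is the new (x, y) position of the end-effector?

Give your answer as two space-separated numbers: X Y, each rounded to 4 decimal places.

joint[0] = (0.0000, 0.0000)  (base)
link 0: phi[0] = -5 = -5 deg
  cos(-5 deg) = 0.9962, sin(-5 deg) = -0.0872
  joint[1] = (0.0000, 0.0000) + 5.7 * (0.9962, -0.0872) = (0.0000 + 5.6783, 0.0000 + -0.4968) = (5.6783, -0.4968)
link 1: phi[1] = -5 + -145 = -150 deg
  cos(-150 deg) = -0.8660, sin(-150 deg) = -0.5000
  joint[2] = (5.6783, -0.4968) + 11.4 * (-0.8660, -0.5000) = (5.6783 + -9.8727, -0.4968 + -5.7000) = (-4.1944, -6.1968)
link 2: phi[2] = -5 + -145 + -60 = -210 deg
  cos(-210 deg) = -0.8660, sin(-210 deg) = 0.5000
  joint[3] = (-4.1944, -6.1968) + 2 * (-0.8660, 0.5000) = (-4.1944 + -1.7321, -6.1968 + 1.0000) = (-5.9264, -5.1968)
link 3: phi[3] = -5 + -145 + -60 + 175 = -35 deg
  cos(-35 deg) = 0.8192, sin(-35 deg) = -0.5736
  joint[4] = (-5.9264, -5.1968) + 3.5 * (0.8192, -0.5736) = (-5.9264 + 2.8670, -5.1968 + -2.0075) = (-3.0594, -7.2043)
End effector: (-3.0594, -7.2043)

Answer: -3.0594 -7.2043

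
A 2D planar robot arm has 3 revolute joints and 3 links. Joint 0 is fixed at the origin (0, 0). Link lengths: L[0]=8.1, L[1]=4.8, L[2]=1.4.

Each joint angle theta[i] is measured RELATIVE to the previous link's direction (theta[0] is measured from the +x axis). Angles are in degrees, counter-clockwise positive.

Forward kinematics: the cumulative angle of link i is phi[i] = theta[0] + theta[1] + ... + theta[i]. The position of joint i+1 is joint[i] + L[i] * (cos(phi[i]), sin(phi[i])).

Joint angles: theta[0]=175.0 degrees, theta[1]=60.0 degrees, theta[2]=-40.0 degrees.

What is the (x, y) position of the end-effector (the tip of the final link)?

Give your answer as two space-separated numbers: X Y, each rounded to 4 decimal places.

Answer: -12.1746 -3.5883

Derivation:
joint[0] = (0.0000, 0.0000)  (base)
link 0: phi[0] = 175 = 175 deg
  cos(175 deg) = -0.9962, sin(175 deg) = 0.0872
  joint[1] = (0.0000, 0.0000) + 8.1 * (-0.9962, 0.0872) = (0.0000 + -8.0692, 0.0000 + 0.7060) = (-8.0692, 0.7060)
link 1: phi[1] = 175 + 60 = 235 deg
  cos(235 deg) = -0.5736, sin(235 deg) = -0.8192
  joint[2] = (-8.0692, 0.7060) + 4.8 * (-0.5736, -0.8192) = (-8.0692 + -2.7532, 0.7060 + -3.9319) = (-10.8223, -3.2260)
link 2: phi[2] = 175 + 60 + -40 = 195 deg
  cos(195 deg) = -0.9659, sin(195 deg) = -0.2588
  joint[3] = (-10.8223, -3.2260) + 1.4 * (-0.9659, -0.2588) = (-10.8223 + -1.3523, -3.2260 + -0.3623) = (-12.1746, -3.5883)
End effector: (-12.1746, -3.5883)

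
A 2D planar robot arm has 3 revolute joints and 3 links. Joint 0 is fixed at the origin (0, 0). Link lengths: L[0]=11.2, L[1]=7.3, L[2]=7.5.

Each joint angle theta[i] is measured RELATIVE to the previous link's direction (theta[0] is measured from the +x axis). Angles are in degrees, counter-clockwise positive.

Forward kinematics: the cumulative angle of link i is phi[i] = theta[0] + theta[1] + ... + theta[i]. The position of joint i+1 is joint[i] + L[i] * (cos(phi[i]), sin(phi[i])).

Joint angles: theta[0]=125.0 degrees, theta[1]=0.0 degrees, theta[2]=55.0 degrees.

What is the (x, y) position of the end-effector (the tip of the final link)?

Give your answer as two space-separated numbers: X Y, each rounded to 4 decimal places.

joint[0] = (0.0000, 0.0000)  (base)
link 0: phi[0] = 125 = 125 deg
  cos(125 deg) = -0.5736, sin(125 deg) = 0.8192
  joint[1] = (0.0000, 0.0000) + 11.2 * (-0.5736, 0.8192) = (0.0000 + -6.4241, 0.0000 + 9.1745) = (-6.4241, 9.1745)
link 1: phi[1] = 125 + 0 = 125 deg
  cos(125 deg) = -0.5736, sin(125 deg) = 0.8192
  joint[2] = (-6.4241, 9.1745) + 7.3 * (-0.5736, 0.8192) = (-6.4241 + -4.1871, 9.1745 + 5.9798) = (-10.6112, 15.1543)
link 2: phi[2] = 125 + 0 + 55 = 180 deg
  cos(180 deg) = -1.0000, sin(180 deg) = 0.0000
  joint[3] = (-10.6112, 15.1543) + 7.5 * (-1.0000, 0.0000) = (-10.6112 + -7.5000, 15.1543 + 0.0000) = (-18.1112, 15.1543)
End effector: (-18.1112, 15.1543)

Answer: -18.1112 15.1543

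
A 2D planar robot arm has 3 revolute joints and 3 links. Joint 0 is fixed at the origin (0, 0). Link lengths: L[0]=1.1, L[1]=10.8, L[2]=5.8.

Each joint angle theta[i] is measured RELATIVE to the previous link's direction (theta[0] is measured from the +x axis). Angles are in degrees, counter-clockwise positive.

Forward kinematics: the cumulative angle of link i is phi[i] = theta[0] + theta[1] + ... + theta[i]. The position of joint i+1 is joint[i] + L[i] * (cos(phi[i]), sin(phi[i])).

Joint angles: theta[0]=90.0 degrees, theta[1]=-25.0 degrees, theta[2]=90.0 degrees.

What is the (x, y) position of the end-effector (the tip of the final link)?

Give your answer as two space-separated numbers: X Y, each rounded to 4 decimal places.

joint[0] = (0.0000, 0.0000)  (base)
link 0: phi[0] = 90 = 90 deg
  cos(90 deg) = 0.0000, sin(90 deg) = 1.0000
  joint[1] = (0.0000, 0.0000) + 1.1 * (0.0000, 1.0000) = (0.0000 + 0.0000, 0.0000 + 1.1000) = (0.0000, 1.1000)
link 1: phi[1] = 90 + -25 = 65 deg
  cos(65 deg) = 0.4226, sin(65 deg) = 0.9063
  joint[2] = (0.0000, 1.1000) + 10.8 * (0.4226, 0.9063) = (0.0000 + 4.5643, 1.1000 + 9.7881) = (4.5643, 10.8881)
link 2: phi[2] = 90 + -25 + 90 = 155 deg
  cos(155 deg) = -0.9063, sin(155 deg) = 0.4226
  joint[3] = (4.5643, 10.8881) + 5.8 * (-0.9063, 0.4226) = (4.5643 + -5.2566, 10.8881 + 2.4512) = (-0.6923, 13.3393)
End effector: (-0.6923, 13.3393)

Answer: -0.6923 13.3393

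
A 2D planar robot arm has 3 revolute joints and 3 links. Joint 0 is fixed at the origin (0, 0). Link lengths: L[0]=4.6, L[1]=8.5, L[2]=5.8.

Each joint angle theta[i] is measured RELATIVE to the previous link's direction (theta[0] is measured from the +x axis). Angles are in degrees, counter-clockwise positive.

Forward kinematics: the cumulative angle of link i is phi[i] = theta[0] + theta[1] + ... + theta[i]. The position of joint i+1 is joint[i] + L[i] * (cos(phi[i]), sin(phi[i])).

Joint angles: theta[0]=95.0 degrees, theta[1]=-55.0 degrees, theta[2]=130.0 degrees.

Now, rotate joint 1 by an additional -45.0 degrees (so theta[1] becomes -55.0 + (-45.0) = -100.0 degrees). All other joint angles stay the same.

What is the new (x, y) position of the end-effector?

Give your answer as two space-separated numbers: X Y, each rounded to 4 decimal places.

joint[0] = (0.0000, 0.0000)  (base)
link 0: phi[0] = 95 = 95 deg
  cos(95 deg) = -0.0872, sin(95 deg) = 0.9962
  joint[1] = (0.0000, 0.0000) + 4.6 * (-0.0872, 0.9962) = (0.0000 + -0.4009, 0.0000 + 4.5825) = (-0.4009, 4.5825)
link 1: phi[1] = 95 + -100 = -5 deg
  cos(-5 deg) = 0.9962, sin(-5 deg) = -0.0872
  joint[2] = (-0.4009, 4.5825) + 8.5 * (0.9962, -0.0872) = (-0.4009 + 8.4677, 4.5825 + -0.7408) = (8.0667, 3.8417)
link 2: phi[2] = 95 + -100 + 130 = 125 deg
  cos(125 deg) = -0.5736, sin(125 deg) = 0.8192
  joint[3] = (8.0667, 3.8417) + 5.8 * (-0.5736, 0.8192) = (8.0667 + -3.3267, 3.8417 + 4.7511) = (4.7400, 8.5928)
End effector: (4.7400, 8.5928)

Answer: 4.7400 8.5928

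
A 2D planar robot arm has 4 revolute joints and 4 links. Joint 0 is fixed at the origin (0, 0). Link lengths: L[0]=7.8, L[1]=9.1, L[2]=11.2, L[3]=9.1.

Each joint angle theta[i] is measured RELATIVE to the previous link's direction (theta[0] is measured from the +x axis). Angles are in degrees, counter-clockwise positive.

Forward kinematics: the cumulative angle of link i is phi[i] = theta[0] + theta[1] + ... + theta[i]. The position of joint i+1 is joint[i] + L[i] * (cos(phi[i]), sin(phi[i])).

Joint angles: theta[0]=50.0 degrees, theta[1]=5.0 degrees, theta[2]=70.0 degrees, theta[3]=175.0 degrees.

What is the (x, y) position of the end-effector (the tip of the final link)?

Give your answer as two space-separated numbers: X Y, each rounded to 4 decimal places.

Answer: 8.3592 14.7231

Derivation:
joint[0] = (0.0000, 0.0000)  (base)
link 0: phi[0] = 50 = 50 deg
  cos(50 deg) = 0.6428, sin(50 deg) = 0.7660
  joint[1] = (0.0000, 0.0000) + 7.8 * (0.6428, 0.7660) = (0.0000 + 5.0137, 0.0000 + 5.9751) = (5.0137, 5.9751)
link 1: phi[1] = 50 + 5 = 55 deg
  cos(55 deg) = 0.5736, sin(55 deg) = 0.8192
  joint[2] = (5.0137, 5.9751) + 9.1 * (0.5736, 0.8192) = (5.0137 + 5.2195, 5.9751 + 7.4543) = (10.2333, 13.4294)
link 2: phi[2] = 50 + 5 + 70 = 125 deg
  cos(125 deg) = -0.5736, sin(125 deg) = 0.8192
  joint[3] = (10.2333, 13.4294) + 11.2 * (-0.5736, 0.8192) = (10.2333 + -6.4241, 13.4294 + 9.1745) = (3.8092, 22.6039)
link 3: phi[3] = 50 + 5 + 70 + 175 = 300 deg
  cos(300 deg) = 0.5000, sin(300 deg) = -0.8660
  joint[4] = (3.8092, 22.6039) + 9.1 * (0.5000, -0.8660) = (3.8092 + 4.5500, 22.6039 + -7.8808) = (8.3592, 14.7231)
End effector: (8.3592, 14.7231)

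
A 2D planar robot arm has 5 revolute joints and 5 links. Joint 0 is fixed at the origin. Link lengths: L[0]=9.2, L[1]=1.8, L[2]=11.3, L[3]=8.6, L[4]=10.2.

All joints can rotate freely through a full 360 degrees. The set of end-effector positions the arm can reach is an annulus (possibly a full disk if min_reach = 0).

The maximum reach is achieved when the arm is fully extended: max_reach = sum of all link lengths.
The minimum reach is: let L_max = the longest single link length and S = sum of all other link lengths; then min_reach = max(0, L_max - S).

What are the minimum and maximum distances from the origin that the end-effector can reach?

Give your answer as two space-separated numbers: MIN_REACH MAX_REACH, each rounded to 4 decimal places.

Answer: 0.0000 41.1000

Derivation:
Link lengths: [9.2, 1.8, 11.3, 8.6, 10.2]
max_reach = 9.2 + 1.8 + 11.3 + 8.6 + 10.2 = 41.1
L_max = max([9.2, 1.8, 11.3, 8.6, 10.2]) = 11.3
S (sum of others) = 41.1 - 11.3 = 29.8
min_reach = max(0, 11.3 - 29.8) = max(0, -18.5) = 0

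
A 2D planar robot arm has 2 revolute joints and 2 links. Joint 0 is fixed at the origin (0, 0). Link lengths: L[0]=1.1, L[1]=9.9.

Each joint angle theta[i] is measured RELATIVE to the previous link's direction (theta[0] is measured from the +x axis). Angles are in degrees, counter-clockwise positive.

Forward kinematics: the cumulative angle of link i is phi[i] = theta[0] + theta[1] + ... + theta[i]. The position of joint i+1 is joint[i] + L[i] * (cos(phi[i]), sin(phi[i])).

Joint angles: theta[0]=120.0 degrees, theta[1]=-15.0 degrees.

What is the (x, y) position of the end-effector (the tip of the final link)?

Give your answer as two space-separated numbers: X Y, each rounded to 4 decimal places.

Answer: -3.1123 10.5153

Derivation:
joint[0] = (0.0000, 0.0000)  (base)
link 0: phi[0] = 120 = 120 deg
  cos(120 deg) = -0.5000, sin(120 deg) = 0.8660
  joint[1] = (0.0000, 0.0000) + 1.1 * (-0.5000, 0.8660) = (0.0000 + -0.5500, 0.0000 + 0.9526) = (-0.5500, 0.9526)
link 1: phi[1] = 120 + -15 = 105 deg
  cos(105 deg) = -0.2588, sin(105 deg) = 0.9659
  joint[2] = (-0.5500, 0.9526) + 9.9 * (-0.2588, 0.9659) = (-0.5500 + -2.5623, 0.9526 + 9.5627) = (-3.1123, 10.5153)
End effector: (-3.1123, 10.5153)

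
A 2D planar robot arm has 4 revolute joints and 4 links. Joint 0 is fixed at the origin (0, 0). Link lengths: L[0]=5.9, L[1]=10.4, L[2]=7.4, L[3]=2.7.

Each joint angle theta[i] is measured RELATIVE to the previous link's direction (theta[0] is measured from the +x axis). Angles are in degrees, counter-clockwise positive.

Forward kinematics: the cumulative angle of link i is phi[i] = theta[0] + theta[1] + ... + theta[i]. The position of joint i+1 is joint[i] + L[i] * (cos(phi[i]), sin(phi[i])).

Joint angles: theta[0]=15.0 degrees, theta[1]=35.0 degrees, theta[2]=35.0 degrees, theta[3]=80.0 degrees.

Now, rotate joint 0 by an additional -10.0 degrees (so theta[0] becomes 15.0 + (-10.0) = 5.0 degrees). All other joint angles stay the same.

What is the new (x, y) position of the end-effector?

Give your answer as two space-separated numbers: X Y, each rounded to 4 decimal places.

Answer: 13.3126 15.4881

Derivation:
joint[0] = (0.0000, 0.0000)  (base)
link 0: phi[0] = 5 = 5 deg
  cos(5 deg) = 0.9962, sin(5 deg) = 0.0872
  joint[1] = (0.0000, 0.0000) + 5.9 * (0.9962, 0.0872) = (0.0000 + 5.8775, 0.0000 + 0.5142) = (5.8775, 0.5142)
link 1: phi[1] = 5 + 35 = 40 deg
  cos(40 deg) = 0.7660, sin(40 deg) = 0.6428
  joint[2] = (5.8775, 0.5142) + 10.4 * (0.7660, 0.6428) = (5.8775 + 7.9669, 0.5142 + 6.6850) = (13.8444, 7.1992)
link 2: phi[2] = 5 + 35 + 35 = 75 deg
  cos(75 deg) = 0.2588, sin(75 deg) = 0.9659
  joint[3] = (13.8444, 7.1992) + 7.4 * (0.2588, 0.9659) = (13.8444 + 1.9153, 7.1992 + 7.1479) = (15.7597, 14.3471)
link 3: phi[3] = 5 + 35 + 35 + 80 = 155 deg
  cos(155 deg) = -0.9063, sin(155 deg) = 0.4226
  joint[4] = (15.7597, 14.3471) + 2.7 * (-0.9063, 0.4226) = (15.7597 + -2.4470, 14.3471 + 1.1411) = (13.3126, 15.4881)
End effector: (13.3126, 15.4881)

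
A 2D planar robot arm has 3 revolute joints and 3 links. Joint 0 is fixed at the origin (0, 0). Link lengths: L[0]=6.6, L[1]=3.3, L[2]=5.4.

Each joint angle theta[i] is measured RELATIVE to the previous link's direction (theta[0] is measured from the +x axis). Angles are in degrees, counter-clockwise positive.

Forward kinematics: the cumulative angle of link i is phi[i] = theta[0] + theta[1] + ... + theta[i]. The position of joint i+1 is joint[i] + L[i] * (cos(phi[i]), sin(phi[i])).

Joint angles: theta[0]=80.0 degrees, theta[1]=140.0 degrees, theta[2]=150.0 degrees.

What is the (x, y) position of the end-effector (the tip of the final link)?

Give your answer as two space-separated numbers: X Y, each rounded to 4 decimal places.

joint[0] = (0.0000, 0.0000)  (base)
link 0: phi[0] = 80 = 80 deg
  cos(80 deg) = 0.1736, sin(80 deg) = 0.9848
  joint[1] = (0.0000, 0.0000) + 6.6 * (0.1736, 0.9848) = (0.0000 + 1.1461, 0.0000 + 6.4997) = (1.1461, 6.4997)
link 1: phi[1] = 80 + 140 = 220 deg
  cos(220 deg) = -0.7660, sin(220 deg) = -0.6428
  joint[2] = (1.1461, 6.4997) + 3.3 * (-0.7660, -0.6428) = (1.1461 + -2.5279, 6.4997 + -2.1212) = (-1.3819, 4.3785)
link 2: phi[2] = 80 + 140 + 150 = 370 deg
  cos(370 deg) = 0.9848, sin(370 deg) = 0.1736
  joint[3] = (-1.3819, 4.3785) + 5.4 * (0.9848, 0.1736) = (-1.3819 + 5.3180, 4.3785 + 0.9377) = (3.9361, 5.3162)
End effector: (3.9361, 5.3162)

Answer: 3.9361 5.3162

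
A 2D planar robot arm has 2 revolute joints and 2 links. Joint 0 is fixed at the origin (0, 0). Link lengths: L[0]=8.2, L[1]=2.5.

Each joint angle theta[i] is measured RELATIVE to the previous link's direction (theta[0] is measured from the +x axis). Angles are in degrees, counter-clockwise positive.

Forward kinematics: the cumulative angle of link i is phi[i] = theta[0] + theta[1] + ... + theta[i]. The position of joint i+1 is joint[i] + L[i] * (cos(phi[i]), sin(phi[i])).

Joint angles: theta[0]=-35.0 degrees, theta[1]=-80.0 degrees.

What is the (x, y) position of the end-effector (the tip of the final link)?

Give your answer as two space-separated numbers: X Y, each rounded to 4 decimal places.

Answer: 5.6605 -6.9691

Derivation:
joint[0] = (0.0000, 0.0000)  (base)
link 0: phi[0] = -35 = -35 deg
  cos(-35 deg) = 0.8192, sin(-35 deg) = -0.5736
  joint[1] = (0.0000, 0.0000) + 8.2 * (0.8192, -0.5736) = (0.0000 + 6.7170, 0.0000 + -4.7033) = (6.7170, -4.7033)
link 1: phi[1] = -35 + -80 = -115 deg
  cos(-115 deg) = -0.4226, sin(-115 deg) = -0.9063
  joint[2] = (6.7170, -4.7033) + 2.5 * (-0.4226, -0.9063) = (6.7170 + -1.0565, -4.7033 + -2.2658) = (5.6605, -6.9691)
End effector: (5.6605, -6.9691)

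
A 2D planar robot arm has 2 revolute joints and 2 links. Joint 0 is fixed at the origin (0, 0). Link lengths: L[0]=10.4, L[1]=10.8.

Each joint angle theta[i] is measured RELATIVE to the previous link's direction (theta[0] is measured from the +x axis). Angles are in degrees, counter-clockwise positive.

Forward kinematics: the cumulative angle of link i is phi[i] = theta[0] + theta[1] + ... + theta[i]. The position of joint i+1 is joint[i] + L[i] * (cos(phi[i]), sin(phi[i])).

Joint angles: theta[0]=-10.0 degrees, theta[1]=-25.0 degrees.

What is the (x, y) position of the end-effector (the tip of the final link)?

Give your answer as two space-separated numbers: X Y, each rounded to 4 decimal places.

Answer: 19.0888 -8.0006

Derivation:
joint[0] = (0.0000, 0.0000)  (base)
link 0: phi[0] = -10 = -10 deg
  cos(-10 deg) = 0.9848, sin(-10 deg) = -0.1736
  joint[1] = (0.0000, 0.0000) + 10.4 * (0.9848, -0.1736) = (0.0000 + 10.2420, 0.0000 + -1.8059) = (10.2420, -1.8059)
link 1: phi[1] = -10 + -25 = -35 deg
  cos(-35 deg) = 0.8192, sin(-35 deg) = -0.5736
  joint[2] = (10.2420, -1.8059) + 10.8 * (0.8192, -0.5736) = (10.2420 + 8.8468, -1.8059 + -6.1946) = (19.0888, -8.0006)
End effector: (19.0888, -8.0006)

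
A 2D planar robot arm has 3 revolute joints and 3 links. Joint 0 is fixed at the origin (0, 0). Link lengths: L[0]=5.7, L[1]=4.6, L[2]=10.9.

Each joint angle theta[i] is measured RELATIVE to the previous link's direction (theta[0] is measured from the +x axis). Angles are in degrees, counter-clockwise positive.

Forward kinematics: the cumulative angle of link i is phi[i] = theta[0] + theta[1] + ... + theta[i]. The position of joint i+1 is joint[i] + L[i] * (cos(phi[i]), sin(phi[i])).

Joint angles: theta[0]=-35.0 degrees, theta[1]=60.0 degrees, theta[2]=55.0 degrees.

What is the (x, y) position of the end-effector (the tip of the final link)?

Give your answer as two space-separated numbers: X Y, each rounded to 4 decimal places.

Answer: 10.7309 9.4091

Derivation:
joint[0] = (0.0000, 0.0000)  (base)
link 0: phi[0] = -35 = -35 deg
  cos(-35 deg) = 0.8192, sin(-35 deg) = -0.5736
  joint[1] = (0.0000, 0.0000) + 5.7 * (0.8192, -0.5736) = (0.0000 + 4.6692, 0.0000 + -3.2694) = (4.6692, -3.2694)
link 1: phi[1] = -35 + 60 = 25 deg
  cos(25 deg) = 0.9063, sin(25 deg) = 0.4226
  joint[2] = (4.6692, -3.2694) + 4.6 * (0.9063, 0.4226) = (4.6692 + 4.1690, -3.2694 + 1.9440) = (8.8382, -1.3253)
link 2: phi[2] = -35 + 60 + 55 = 80 deg
  cos(80 deg) = 0.1736, sin(80 deg) = 0.9848
  joint[3] = (8.8382, -1.3253) + 10.9 * (0.1736, 0.9848) = (8.8382 + 1.8928, -1.3253 + 10.7344) = (10.7309, 9.4091)
End effector: (10.7309, 9.4091)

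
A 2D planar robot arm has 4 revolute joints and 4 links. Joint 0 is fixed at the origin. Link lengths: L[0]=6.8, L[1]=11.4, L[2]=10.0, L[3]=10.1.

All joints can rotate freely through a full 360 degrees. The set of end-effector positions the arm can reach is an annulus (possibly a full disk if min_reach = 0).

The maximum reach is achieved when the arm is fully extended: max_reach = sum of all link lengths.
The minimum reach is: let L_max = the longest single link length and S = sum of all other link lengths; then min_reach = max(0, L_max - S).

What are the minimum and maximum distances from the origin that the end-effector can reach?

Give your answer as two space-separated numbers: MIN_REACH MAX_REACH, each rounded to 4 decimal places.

Answer: 0.0000 38.3000

Derivation:
Link lengths: [6.8, 11.4, 10.0, 10.1]
max_reach = 6.8 + 11.4 + 10 + 10.1 = 38.3
L_max = max([6.8, 11.4, 10.0, 10.1]) = 11.4
S (sum of others) = 38.3 - 11.4 = 26.9
min_reach = max(0, 11.4 - 26.9) = max(0, -15.5) = 0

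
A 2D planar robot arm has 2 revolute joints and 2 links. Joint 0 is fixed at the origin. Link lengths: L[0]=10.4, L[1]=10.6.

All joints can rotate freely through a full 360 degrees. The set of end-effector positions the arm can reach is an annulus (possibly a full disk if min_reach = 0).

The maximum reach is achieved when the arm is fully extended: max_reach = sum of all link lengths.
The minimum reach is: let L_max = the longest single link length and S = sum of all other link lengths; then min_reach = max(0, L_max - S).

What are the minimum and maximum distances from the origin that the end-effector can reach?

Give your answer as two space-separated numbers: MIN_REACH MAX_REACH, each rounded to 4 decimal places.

Answer: 0.2000 21.0000

Derivation:
Link lengths: [10.4, 10.6]
max_reach = 10.4 + 10.6 = 21
L_max = max([10.4, 10.6]) = 10.6
S (sum of others) = 21 - 10.6 = 10.4
min_reach = max(0, 10.6 - 10.4) = max(0, 0.2) = 0.2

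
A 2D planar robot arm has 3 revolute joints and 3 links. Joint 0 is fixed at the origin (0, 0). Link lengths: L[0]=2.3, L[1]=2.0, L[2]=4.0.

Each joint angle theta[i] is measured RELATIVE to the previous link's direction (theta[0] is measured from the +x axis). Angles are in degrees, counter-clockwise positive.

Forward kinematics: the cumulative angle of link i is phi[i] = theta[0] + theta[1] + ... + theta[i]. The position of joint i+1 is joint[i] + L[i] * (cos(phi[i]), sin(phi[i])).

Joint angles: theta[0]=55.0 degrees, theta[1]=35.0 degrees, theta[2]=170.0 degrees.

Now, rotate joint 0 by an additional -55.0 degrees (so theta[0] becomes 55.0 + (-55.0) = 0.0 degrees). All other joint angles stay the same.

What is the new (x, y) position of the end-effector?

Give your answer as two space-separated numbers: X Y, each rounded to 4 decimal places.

Answer: 0.3131 -0.5433

Derivation:
joint[0] = (0.0000, 0.0000)  (base)
link 0: phi[0] = 0 = 0 deg
  cos(0 deg) = 1.0000, sin(0 deg) = 0.0000
  joint[1] = (0.0000, 0.0000) + 2.3 * (1.0000, 0.0000) = (0.0000 + 2.3000, 0.0000 + 0.0000) = (2.3000, 0.0000)
link 1: phi[1] = 0 + 35 = 35 deg
  cos(35 deg) = 0.8192, sin(35 deg) = 0.5736
  joint[2] = (2.3000, 0.0000) + 2 * (0.8192, 0.5736) = (2.3000 + 1.6383, 0.0000 + 1.1472) = (3.9383, 1.1472)
link 2: phi[2] = 0 + 35 + 170 = 205 deg
  cos(205 deg) = -0.9063, sin(205 deg) = -0.4226
  joint[3] = (3.9383, 1.1472) + 4 * (-0.9063, -0.4226) = (3.9383 + -3.6252, 1.1472 + -1.6905) = (0.3131, -0.5433)
End effector: (0.3131, -0.5433)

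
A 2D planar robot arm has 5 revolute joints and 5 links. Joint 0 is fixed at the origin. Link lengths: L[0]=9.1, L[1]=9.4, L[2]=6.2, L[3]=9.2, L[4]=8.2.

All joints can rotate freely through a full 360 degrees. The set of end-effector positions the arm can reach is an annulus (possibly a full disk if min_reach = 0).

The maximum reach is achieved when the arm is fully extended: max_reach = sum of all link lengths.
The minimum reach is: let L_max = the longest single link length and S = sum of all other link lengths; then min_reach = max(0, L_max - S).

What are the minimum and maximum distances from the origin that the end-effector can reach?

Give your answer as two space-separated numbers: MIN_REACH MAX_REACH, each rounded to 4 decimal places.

Answer: 0.0000 42.1000

Derivation:
Link lengths: [9.1, 9.4, 6.2, 9.2, 8.2]
max_reach = 9.1 + 9.4 + 6.2 + 9.2 + 8.2 = 42.1
L_max = max([9.1, 9.4, 6.2, 9.2, 8.2]) = 9.4
S (sum of others) = 42.1 - 9.4 = 32.7
min_reach = max(0, 9.4 - 32.7) = max(0, -23.3) = 0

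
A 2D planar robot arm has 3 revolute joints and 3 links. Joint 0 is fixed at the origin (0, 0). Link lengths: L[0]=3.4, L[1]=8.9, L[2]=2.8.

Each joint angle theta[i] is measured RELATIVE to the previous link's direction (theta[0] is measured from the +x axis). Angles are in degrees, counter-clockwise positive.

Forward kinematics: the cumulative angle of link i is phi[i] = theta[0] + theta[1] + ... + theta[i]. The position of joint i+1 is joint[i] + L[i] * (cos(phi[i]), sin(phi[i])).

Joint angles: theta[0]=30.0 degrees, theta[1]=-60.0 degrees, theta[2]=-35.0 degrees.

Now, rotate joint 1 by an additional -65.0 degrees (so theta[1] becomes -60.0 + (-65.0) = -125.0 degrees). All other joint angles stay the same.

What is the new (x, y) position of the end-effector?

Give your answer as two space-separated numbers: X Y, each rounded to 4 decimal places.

Answer: 0.3690 -9.3111

Derivation:
joint[0] = (0.0000, 0.0000)  (base)
link 0: phi[0] = 30 = 30 deg
  cos(30 deg) = 0.8660, sin(30 deg) = 0.5000
  joint[1] = (0.0000, 0.0000) + 3.4 * (0.8660, 0.5000) = (0.0000 + 2.9445, 0.0000 + 1.7000) = (2.9445, 1.7000)
link 1: phi[1] = 30 + -125 = -95 deg
  cos(-95 deg) = -0.0872, sin(-95 deg) = -0.9962
  joint[2] = (2.9445, 1.7000) + 8.9 * (-0.0872, -0.9962) = (2.9445 + -0.7757, 1.7000 + -8.8661) = (2.1688, -7.1661)
link 2: phi[2] = 30 + -125 + -35 = -130 deg
  cos(-130 deg) = -0.6428, sin(-130 deg) = -0.7660
  joint[3] = (2.1688, -7.1661) + 2.8 * (-0.6428, -0.7660) = (2.1688 + -1.7998, -7.1661 + -2.1449) = (0.3690, -9.3111)
End effector: (0.3690, -9.3111)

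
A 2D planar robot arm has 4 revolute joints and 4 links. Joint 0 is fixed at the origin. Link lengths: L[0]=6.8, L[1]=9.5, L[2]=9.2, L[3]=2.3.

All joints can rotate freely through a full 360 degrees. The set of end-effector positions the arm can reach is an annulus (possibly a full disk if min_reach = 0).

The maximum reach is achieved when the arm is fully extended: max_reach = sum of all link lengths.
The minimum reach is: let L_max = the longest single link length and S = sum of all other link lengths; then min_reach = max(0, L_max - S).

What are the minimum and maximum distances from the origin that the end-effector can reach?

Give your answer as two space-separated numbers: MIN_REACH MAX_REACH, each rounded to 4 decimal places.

Link lengths: [6.8, 9.5, 9.2, 2.3]
max_reach = 6.8 + 9.5 + 9.2 + 2.3 = 27.8
L_max = max([6.8, 9.5, 9.2, 2.3]) = 9.5
S (sum of others) = 27.8 - 9.5 = 18.3
min_reach = max(0, 9.5 - 18.3) = max(0, -8.8) = 0

Answer: 0.0000 27.8000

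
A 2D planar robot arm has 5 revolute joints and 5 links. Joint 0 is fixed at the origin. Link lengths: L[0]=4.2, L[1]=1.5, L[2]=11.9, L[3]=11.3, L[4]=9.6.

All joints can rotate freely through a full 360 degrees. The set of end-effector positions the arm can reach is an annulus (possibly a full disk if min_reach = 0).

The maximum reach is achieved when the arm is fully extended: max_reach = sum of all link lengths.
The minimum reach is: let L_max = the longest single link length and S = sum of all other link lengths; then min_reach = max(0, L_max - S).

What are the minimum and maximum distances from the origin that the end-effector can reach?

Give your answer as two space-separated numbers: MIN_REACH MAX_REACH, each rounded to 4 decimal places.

Link lengths: [4.2, 1.5, 11.9, 11.3, 9.6]
max_reach = 4.2 + 1.5 + 11.9 + 11.3 + 9.6 = 38.5
L_max = max([4.2, 1.5, 11.9, 11.3, 9.6]) = 11.9
S (sum of others) = 38.5 - 11.9 = 26.6
min_reach = max(0, 11.9 - 26.6) = max(0, -14.7) = 0

Answer: 0.0000 38.5000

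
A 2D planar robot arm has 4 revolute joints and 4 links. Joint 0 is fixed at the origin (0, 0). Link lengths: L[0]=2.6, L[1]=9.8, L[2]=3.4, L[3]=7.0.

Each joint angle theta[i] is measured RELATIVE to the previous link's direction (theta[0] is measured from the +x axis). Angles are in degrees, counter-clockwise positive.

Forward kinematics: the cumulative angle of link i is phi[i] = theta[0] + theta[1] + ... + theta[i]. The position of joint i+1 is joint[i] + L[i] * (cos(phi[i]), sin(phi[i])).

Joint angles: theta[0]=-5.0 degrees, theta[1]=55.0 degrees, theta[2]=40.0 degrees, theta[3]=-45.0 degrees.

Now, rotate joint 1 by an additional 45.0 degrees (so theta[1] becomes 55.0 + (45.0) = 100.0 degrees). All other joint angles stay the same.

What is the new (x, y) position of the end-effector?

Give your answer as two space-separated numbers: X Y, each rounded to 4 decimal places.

Answer: -0.6682 18.9403

Derivation:
joint[0] = (0.0000, 0.0000)  (base)
link 0: phi[0] = -5 = -5 deg
  cos(-5 deg) = 0.9962, sin(-5 deg) = -0.0872
  joint[1] = (0.0000, 0.0000) + 2.6 * (0.9962, -0.0872) = (0.0000 + 2.5901, 0.0000 + -0.2266) = (2.5901, -0.2266)
link 1: phi[1] = -5 + 100 = 95 deg
  cos(95 deg) = -0.0872, sin(95 deg) = 0.9962
  joint[2] = (2.5901, -0.2266) + 9.8 * (-0.0872, 0.9962) = (2.5901 + -0.8541, -0.2266 + 9.7627) = (1.7360, 9.5361)
link 2: phi[2] = -5 + 100 + 40 = 135 deg
  cos(135 deg) = -0.7071, sin(135 deg) = 0.7071
  joint[3] = (1.7360, 9.5361) + 3.4 * (-0.7071, 0.7071) = (1.7360 + -2.4042, 9.5361 + 2.4042) = (-0.6682, 11.9403)
link 3: phi[3] = -5 + 100 + 40 + -45 = 90 deg
  cos(90 deg) = 0.0000, sin(90 deg) = 1.0000
  joint[4] = (-0.6682, 11.9403) + 7 * (0.0000, 1.0000) = (-0.6682 + 0.0000, 11.9403 + 7.0000) = (-0.6682, 18.9403)
End effector: (-0.6682, 18.9403)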